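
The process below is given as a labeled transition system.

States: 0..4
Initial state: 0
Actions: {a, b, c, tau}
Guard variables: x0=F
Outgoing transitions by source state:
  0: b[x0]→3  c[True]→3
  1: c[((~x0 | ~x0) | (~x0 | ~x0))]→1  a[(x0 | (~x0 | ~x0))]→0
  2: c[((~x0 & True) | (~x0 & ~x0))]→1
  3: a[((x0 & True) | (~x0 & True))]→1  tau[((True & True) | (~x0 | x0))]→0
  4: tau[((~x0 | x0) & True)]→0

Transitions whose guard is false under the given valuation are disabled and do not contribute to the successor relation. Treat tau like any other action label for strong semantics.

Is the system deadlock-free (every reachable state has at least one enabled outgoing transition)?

Reach set: {0,1,3}
  0: c→3  [1 out]
  1: a→0  c→1  [2 out]
  3: a→1  tau→0  [2 out]

Answer: DEADLOCK-FREE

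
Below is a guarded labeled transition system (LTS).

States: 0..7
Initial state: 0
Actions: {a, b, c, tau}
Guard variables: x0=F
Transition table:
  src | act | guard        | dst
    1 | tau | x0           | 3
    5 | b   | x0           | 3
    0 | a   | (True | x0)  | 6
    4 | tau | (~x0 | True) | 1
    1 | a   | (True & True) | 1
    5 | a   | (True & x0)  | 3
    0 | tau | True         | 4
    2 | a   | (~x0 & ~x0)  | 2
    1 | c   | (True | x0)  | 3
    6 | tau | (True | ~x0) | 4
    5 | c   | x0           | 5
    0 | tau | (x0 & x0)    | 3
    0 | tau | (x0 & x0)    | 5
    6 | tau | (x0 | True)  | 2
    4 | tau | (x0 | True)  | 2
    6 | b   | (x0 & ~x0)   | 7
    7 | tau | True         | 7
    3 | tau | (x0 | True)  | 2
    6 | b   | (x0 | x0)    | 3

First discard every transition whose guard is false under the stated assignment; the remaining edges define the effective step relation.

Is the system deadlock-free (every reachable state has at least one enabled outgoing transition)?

R = {0,1,2,3,4,6}
  0: a→6  tau→4  [2 exit(s)]
  1: a→1  c→3  [2 exit(s)]
  2: a→2  [1 exit(s)]
  3: tau→2  [1 exit(s)]
  4: tau→1  tau→2  [2 exit(s)]
  6: tau→2  tau→4  [2 exit(s)]

Answer: DEADLOCK-FREE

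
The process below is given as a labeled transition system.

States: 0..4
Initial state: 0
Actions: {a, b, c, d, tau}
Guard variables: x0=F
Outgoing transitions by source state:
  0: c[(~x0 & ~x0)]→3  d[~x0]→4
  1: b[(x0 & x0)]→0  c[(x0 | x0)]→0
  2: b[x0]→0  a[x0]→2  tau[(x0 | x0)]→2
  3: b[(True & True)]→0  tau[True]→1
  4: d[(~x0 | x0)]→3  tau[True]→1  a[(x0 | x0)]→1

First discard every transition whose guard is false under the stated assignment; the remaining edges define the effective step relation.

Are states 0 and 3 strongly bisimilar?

Refine partition for ~:
  π0 = {{0,1,2,3,4}}
  π1 = {{0},{1,2},{3},{4}}
4 equivalence class(es) (converged in 2)
class of 0: {0}; class of 3: {3}

Answer: NOT BISIMILAR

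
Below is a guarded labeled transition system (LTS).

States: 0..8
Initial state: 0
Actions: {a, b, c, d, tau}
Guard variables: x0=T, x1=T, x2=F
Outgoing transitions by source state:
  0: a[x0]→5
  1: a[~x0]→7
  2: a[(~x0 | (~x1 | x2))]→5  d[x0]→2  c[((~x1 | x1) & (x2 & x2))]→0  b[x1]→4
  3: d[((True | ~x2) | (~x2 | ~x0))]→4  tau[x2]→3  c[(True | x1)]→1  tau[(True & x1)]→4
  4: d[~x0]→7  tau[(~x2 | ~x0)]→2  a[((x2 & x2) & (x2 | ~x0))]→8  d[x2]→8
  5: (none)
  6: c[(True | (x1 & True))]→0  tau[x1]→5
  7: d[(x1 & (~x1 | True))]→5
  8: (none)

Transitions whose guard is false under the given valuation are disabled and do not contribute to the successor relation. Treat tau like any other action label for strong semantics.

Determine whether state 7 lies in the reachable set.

10 transition(s) survive guard evaluation.
Layer 0: {0}
Layer 1: {5}  cumulative {0,5}
R = {0,5}

Answer: UNREACHABLE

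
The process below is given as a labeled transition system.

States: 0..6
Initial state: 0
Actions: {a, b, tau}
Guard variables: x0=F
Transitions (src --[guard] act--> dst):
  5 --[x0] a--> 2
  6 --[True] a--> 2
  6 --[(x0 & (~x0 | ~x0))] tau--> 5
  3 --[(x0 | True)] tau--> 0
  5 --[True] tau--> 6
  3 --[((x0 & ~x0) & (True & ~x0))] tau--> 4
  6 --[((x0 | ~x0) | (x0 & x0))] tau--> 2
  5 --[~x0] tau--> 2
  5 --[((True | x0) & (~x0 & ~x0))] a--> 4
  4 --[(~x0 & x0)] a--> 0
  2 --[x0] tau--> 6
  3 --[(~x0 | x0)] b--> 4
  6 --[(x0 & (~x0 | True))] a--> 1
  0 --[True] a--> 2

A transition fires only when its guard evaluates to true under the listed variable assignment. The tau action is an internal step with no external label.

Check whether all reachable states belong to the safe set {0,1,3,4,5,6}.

Allowed set {0,1,3,4,5,6}
R = {0,2}
  0: ok
  2: ✗ unsafe
counterexample path to 2: a

Answer: INVARIANT VIOLATED at state 2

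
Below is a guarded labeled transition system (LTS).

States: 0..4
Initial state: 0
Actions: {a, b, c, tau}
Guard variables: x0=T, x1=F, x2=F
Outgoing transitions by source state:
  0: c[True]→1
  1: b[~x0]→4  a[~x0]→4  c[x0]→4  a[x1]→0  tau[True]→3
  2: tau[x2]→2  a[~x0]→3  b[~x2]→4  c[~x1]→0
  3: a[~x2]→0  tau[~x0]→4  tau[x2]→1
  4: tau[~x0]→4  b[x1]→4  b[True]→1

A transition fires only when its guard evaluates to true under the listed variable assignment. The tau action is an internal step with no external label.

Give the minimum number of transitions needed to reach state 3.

Answer: 2

Analysis:
Breadth-first toward 3:
  Layer 0: {0}
  Layer 1: {1}
  Layer 2: {3,4}
depth(3)=2, e.g. c·tau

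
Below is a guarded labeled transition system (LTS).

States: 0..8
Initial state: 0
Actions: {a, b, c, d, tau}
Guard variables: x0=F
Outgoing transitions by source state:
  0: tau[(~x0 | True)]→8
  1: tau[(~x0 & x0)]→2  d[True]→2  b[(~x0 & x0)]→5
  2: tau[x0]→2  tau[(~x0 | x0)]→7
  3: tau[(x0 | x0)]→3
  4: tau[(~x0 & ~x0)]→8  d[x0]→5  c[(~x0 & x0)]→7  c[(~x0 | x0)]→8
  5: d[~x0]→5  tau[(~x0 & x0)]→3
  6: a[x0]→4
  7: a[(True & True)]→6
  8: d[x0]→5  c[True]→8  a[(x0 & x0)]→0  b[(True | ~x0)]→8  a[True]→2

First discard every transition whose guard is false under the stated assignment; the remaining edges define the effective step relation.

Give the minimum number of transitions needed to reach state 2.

Breadth-first toward 2:
  L0 = {0}
  L1 = {8}
  L2 = {2}
depth(2)=2, e.g. tau·a

Answer: 2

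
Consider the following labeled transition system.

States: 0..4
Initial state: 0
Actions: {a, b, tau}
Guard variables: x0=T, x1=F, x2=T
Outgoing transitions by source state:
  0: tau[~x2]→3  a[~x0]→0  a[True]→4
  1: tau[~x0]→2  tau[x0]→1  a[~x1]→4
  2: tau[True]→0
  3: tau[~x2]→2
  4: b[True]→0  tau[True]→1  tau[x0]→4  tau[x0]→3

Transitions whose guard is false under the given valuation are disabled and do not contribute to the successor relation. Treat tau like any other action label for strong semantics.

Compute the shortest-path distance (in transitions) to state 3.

Answer: 2

Working:
BFS to 3:
  L0 = {0}
  L1 = {4}
  L2 = {1,3}
3 enters at depth 2; path a·tau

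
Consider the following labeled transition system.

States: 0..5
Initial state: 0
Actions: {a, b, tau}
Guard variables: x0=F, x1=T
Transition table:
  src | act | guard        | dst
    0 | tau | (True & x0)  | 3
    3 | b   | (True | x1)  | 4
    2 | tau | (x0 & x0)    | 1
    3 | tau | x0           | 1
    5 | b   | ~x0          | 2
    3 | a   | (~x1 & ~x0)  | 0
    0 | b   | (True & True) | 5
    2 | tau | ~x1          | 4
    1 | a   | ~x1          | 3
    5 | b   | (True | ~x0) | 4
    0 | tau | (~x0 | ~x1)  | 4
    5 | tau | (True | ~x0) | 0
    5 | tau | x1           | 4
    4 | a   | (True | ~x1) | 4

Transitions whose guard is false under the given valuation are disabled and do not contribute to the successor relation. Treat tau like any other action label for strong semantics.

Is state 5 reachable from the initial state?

Guard filter leaves 8 enabled edge(s).
L0 = {0}
L1 = {4,5}  cumulative {0,4,5}
L2 = {2}  cumulative {0,2,4,5}
R = {0,2,4,5}
Path to 5: b

Answer: REACHABLE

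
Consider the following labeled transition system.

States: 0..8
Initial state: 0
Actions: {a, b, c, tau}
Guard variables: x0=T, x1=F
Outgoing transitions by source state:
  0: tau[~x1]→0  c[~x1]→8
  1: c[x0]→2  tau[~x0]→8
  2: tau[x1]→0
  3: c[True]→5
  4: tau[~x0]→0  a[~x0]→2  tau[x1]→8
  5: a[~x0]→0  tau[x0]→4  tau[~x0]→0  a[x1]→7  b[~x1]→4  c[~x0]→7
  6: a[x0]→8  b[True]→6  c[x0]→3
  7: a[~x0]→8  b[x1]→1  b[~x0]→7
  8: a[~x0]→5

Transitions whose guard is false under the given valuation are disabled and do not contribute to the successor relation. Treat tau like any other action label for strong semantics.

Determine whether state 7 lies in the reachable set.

Answer: UNREACHABLE

Trace:
9 transition(s) survive guard evaluation.
L0 = {0}
L1 = {8}  cumulative {0,8}
Reach set: {0,8}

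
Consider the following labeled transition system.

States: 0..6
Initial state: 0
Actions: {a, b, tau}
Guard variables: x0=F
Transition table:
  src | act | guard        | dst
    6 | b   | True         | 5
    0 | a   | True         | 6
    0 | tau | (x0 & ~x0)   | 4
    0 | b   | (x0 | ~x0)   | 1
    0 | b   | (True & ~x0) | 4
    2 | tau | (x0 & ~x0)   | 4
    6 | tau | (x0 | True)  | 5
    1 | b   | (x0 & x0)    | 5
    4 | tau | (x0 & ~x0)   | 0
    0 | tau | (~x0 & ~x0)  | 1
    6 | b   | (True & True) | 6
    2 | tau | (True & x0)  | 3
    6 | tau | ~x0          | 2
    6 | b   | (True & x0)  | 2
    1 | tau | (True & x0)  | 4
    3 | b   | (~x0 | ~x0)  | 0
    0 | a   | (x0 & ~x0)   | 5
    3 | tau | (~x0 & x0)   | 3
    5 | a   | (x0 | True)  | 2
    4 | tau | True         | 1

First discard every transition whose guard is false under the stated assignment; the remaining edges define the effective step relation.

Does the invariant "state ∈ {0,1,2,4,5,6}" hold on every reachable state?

Inv-set: {0,1,2,4,5,6}
Reachable = {0,1,2,4,5,6}
  0: ✓
  1: ✓
  2: ✓
  4: ✓
  5: ✓
  6: ✓

Answer: INVARIANT HOLDS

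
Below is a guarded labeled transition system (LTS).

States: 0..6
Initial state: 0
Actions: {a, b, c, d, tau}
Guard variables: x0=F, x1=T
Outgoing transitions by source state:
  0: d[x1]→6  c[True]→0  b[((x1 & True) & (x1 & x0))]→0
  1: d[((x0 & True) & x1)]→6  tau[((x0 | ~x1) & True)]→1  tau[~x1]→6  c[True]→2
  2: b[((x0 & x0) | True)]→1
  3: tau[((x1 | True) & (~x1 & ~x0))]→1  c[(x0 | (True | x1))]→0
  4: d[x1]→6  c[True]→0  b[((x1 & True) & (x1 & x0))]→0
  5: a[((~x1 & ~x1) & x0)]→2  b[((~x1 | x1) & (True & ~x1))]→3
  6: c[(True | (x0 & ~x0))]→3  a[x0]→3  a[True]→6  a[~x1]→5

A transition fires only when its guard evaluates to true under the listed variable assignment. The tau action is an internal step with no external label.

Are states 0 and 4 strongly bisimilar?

Refine partition for ~:
  π0 = {{0,1,2,3,4,5,6}}
  π1 = {{0,4},{1,3},{2},{5},{6}}
  π2 = {{0,4},{1},{2},{3},{5},{6}}
6 equivalence class(es) (converged in 3)
class of 0: {0,4}; class of 4: {0,4}

Answer: BISIMILAR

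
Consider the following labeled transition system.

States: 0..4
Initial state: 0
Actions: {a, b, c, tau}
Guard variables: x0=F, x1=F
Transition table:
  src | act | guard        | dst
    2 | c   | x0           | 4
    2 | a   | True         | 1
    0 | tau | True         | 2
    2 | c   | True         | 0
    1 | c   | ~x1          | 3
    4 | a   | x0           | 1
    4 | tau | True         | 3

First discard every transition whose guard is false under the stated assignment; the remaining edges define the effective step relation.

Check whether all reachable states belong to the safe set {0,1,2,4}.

Answer: INVARIANT VIOLATED at state 3

Analysis:
Safe = {0,1,2,4}
Reachable = {0,1,2,3}
  0: ✓
  1: ✓
  2: ✓
  3: outside
witness against invariant: tau·a·c → 3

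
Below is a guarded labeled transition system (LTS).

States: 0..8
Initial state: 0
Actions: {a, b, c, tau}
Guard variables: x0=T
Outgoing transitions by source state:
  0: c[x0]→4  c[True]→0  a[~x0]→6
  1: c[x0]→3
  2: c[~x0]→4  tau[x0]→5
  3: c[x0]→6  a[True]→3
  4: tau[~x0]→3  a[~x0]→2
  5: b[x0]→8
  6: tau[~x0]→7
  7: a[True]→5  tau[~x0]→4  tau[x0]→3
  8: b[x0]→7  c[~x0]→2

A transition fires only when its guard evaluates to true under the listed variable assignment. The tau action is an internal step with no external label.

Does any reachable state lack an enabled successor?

Reach set: {0,4}
  0: c→0  c→4  [2 out]
  4: ∅  [STUCK]
Path to 4: c

Answer: DEADLOCK at state 4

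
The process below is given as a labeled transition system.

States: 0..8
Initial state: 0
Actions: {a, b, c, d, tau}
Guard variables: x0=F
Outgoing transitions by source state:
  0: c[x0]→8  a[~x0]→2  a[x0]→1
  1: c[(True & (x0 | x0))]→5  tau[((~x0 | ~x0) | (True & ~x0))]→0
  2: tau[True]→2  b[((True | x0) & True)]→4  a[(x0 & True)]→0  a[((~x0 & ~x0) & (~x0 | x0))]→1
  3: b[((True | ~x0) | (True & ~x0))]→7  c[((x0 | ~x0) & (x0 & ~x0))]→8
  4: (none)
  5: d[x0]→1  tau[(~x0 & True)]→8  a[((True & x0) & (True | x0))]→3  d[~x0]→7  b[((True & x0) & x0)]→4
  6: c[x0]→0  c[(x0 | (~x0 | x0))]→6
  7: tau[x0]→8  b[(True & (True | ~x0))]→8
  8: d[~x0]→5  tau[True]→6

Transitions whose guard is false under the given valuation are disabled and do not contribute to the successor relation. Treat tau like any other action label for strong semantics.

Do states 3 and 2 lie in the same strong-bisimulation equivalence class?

Answer: NOT BISIMILAR

Analysis:
Compute ~ classes (split until stable):
  π0 = {{0,1,2,3,4,5,6,7,8}}
  π1 = {{0},{1},{2},{3,7},{4},{5,8},{6}}
  π2 = {{0},{1},{2},{3},{4},{5},{6},{7},{8}}
stable after 3 split(s): 9 block(s)
3∈{3}, 2∈{2}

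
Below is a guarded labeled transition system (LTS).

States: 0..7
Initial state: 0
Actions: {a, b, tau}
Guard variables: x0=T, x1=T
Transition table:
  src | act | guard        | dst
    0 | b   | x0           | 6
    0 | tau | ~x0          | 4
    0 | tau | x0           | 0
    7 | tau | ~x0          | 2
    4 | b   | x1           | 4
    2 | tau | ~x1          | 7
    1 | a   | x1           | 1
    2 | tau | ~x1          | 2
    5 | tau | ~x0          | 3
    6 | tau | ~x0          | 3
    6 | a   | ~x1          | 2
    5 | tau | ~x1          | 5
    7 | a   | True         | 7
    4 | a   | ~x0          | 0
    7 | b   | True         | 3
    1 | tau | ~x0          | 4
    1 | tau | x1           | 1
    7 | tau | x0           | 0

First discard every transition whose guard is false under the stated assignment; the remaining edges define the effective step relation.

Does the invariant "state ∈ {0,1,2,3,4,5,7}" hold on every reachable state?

Answer: INVARIANT VIOLATED at state 6

Analysis:
Inv-set: {0,1,2,3,4,5,7}
R = {0,6}
  0: safe
  6: ✗ unsafe
counterexample path to 6: b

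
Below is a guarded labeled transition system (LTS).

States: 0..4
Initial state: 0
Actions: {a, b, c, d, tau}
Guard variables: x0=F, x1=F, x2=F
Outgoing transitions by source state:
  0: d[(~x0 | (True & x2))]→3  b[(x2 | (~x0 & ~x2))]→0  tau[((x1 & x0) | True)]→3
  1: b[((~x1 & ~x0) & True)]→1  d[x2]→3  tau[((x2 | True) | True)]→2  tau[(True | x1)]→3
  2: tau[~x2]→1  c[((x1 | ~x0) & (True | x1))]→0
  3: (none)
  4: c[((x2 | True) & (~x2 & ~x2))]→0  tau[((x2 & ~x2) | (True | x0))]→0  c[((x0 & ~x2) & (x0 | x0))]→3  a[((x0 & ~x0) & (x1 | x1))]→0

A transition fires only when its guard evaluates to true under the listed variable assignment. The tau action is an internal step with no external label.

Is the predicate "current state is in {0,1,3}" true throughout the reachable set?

Answer: INVARIANT HOLDS

Analysis:
Safe = {0,1,3}
R = {0,3}
  0: ok
  3: ok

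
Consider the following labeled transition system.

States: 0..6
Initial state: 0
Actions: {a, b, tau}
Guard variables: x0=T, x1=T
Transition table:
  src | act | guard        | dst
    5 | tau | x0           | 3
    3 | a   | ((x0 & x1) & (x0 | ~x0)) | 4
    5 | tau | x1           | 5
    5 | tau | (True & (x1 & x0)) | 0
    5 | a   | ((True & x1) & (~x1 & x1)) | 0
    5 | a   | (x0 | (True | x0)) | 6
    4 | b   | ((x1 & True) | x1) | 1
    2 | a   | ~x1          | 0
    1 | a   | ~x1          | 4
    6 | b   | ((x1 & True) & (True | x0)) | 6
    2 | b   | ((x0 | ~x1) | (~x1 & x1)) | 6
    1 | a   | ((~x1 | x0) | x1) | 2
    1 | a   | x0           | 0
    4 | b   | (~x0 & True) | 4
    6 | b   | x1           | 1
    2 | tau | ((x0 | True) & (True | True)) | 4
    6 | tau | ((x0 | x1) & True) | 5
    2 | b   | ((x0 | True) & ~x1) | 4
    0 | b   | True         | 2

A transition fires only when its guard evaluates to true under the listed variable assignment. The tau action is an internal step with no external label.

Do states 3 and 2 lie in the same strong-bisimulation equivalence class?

Compute ~ classes (split until stable):
  round 0: {{0,1,2,3,4,5,6}}
  round 1: {{0,4},{1,3},{2,6},{5}}
  round 2: {{0},{1},{2},{3},{4},{5},{6}}
7 equivalence class(es) (converged in 3)
[3]={3}  [2]={2}

Answer: NOT BISIMILAR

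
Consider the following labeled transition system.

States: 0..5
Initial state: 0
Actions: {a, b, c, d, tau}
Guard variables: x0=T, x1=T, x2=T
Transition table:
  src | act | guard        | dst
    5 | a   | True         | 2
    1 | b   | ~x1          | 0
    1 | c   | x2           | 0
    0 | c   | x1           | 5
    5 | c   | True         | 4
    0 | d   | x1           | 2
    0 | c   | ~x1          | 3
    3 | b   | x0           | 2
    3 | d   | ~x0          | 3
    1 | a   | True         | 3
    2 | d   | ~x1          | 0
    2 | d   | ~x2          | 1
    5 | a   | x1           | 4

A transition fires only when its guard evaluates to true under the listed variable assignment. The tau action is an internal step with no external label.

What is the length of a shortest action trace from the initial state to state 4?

Layered search for 4:
  L0 = {0}
  L1 = {2,5}
  L2 = {4}
4 enters at depth 2; path c·a

Answer: 2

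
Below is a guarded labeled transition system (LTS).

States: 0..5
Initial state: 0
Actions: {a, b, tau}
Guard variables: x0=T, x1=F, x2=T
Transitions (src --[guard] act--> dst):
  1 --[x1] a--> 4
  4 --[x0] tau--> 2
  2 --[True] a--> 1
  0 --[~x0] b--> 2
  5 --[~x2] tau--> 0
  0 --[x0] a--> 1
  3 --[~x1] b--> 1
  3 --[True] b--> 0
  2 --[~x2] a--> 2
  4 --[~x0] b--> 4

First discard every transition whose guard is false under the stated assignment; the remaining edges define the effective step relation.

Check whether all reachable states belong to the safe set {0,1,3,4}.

Inv-set: {0,1,3,4}
R = {0,1}
  0: safe
  1: safe

Answer: INVARIANT HOLDS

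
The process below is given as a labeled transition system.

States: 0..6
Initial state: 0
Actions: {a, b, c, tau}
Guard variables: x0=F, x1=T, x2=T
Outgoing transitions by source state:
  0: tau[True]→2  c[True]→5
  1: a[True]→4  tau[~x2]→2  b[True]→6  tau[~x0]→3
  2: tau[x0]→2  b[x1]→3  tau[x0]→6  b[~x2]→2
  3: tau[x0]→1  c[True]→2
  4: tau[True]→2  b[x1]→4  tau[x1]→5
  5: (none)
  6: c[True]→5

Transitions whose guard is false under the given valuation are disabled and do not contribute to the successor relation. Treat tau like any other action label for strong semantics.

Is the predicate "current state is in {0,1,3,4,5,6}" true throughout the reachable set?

Allowed set {0,1,3,4,5,6}
Reach set: {0,2,3,5}
  0: safe
  2: outside
  3: safe
  5: safe
witness against invariant: tau → 2

Answer: INVARIANT VIOLATED at state 2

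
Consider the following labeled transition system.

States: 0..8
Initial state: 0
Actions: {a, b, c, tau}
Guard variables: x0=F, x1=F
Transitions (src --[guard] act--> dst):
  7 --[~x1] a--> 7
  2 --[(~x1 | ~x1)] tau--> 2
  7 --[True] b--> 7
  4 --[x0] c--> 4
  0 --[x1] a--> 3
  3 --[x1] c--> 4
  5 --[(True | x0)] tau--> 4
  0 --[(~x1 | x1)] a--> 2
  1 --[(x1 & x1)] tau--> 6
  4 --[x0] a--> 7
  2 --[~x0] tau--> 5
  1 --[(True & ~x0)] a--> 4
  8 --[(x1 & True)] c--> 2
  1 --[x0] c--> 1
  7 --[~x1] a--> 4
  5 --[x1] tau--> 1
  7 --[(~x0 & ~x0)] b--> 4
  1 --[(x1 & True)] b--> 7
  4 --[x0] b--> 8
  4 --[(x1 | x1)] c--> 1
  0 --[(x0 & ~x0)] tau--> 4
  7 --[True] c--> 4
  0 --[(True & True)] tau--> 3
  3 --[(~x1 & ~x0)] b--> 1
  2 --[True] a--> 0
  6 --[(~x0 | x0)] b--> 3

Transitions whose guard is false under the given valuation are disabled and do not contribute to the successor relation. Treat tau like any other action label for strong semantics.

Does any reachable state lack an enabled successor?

Answer: DEADLOCK at state 4

Analysis:
Reach set: {0,1,2,3,4,5}
  0: a→2  tau→3  [2 exit(s)]
  1: a→4  [1 exit(s)]
  2: a→0  tau→2  tau→5  [3 exit(s)]
  3: b→1  [1 exit(s)]
  4: ∅  [deadlock]
  5: tau→4  [1 exit(s)]
witness 4: a·tau·tau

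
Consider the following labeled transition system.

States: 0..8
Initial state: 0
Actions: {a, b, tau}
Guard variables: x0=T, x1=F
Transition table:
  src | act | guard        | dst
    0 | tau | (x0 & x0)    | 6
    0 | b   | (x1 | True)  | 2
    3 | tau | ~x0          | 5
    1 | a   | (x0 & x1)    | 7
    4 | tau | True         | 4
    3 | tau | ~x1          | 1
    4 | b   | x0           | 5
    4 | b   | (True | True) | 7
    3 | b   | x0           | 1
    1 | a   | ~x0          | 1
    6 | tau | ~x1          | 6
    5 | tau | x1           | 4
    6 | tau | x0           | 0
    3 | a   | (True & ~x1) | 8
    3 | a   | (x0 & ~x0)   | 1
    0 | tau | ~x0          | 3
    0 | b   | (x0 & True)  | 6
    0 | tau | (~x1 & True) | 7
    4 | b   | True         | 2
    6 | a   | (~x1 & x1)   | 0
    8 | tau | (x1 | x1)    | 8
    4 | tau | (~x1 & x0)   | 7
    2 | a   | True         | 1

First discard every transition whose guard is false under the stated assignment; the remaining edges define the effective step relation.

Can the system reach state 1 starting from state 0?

Answer: REACHABLE

Trace:
15 transition(s) survive guard evaluation.
Layer 0: {0}
Layer 1: {2,6,7}  now seen {0,2,6,7}
Layer 2: {1}  now seen {0,1,2,6,7}
R = {0,1,2,6,7}
Path to 1: b·a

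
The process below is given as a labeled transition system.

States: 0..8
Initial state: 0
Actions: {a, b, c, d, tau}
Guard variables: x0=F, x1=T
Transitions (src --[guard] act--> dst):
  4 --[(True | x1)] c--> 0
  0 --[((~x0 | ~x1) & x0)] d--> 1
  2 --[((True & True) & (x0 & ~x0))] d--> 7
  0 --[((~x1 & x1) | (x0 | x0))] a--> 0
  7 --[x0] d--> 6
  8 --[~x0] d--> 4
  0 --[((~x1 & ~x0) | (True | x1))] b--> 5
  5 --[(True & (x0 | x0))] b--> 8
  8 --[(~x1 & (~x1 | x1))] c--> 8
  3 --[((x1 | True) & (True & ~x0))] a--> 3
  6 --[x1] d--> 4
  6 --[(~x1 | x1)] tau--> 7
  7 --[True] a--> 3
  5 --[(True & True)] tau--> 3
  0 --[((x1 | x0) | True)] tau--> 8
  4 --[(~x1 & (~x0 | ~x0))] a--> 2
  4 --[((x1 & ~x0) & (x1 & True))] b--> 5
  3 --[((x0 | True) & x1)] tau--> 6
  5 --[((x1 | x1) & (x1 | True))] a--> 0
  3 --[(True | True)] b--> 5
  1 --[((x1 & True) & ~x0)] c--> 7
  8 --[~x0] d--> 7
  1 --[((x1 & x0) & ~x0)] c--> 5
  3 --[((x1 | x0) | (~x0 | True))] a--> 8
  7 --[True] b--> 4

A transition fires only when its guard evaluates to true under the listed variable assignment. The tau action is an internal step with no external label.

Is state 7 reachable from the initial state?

Answer: REACHABLE

Analysis:
17 transition(s) survive guard evaluation.
Layer 0: {0}
Layer 1: {5,8}  total {0,5,8}
Layer 2: {3,4,7}  total {0,3,4,5,7,8}
Layer 3: {6}  total {0,3,4,5,6,7,8}
Reachable = {0,3,4,5,6,7,8}
witness 7: tau·d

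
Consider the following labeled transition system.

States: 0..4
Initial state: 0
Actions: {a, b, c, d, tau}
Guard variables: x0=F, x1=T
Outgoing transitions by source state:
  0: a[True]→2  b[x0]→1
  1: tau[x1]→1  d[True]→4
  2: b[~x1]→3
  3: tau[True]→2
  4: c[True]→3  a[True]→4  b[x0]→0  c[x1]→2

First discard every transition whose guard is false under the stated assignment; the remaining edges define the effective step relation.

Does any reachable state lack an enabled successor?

Answer: DEADLOCK at state 2

Analysis:
R = {0,2}
  0: a→2  [1 out]
  2: ∅  [STUCK]
witness 2: a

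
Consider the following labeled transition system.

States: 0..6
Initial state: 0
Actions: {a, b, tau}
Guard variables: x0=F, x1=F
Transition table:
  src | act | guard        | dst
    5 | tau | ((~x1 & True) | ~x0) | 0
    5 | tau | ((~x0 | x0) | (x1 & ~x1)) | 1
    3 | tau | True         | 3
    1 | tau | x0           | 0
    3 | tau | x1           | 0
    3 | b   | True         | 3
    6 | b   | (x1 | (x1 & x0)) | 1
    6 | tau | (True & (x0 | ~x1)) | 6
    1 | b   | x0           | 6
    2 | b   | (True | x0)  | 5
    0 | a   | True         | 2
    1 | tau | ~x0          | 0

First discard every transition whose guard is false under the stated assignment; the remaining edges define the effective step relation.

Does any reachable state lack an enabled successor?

Answer: DEADLOCK-FREE

Analysis:
Reachable = {0,1,2,5}
  0: a→2  [deg 1]
  1: tau→0  [deg 1]
  2: b→5  [deg 1]
  5: tau→0  tau→1  [deg 2]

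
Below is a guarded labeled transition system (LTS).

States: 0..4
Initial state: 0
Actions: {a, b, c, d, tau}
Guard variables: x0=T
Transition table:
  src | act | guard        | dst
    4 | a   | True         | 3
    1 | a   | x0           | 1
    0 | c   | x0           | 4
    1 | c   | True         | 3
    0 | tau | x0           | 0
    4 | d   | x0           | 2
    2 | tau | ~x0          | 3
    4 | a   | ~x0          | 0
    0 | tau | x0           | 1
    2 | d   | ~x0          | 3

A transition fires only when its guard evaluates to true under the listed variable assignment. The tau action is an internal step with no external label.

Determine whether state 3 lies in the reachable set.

Answer: REACHABLE

Analysis:
7 transition(s) survive guard evaluation.
Layer 0: {0}
Layer 1: {1,4}  total {0,1,4}
Layer 2: {2,3}  total {0,1,2,3,4}
Reach set: {0,1,2,3,4}
witness 3: c·a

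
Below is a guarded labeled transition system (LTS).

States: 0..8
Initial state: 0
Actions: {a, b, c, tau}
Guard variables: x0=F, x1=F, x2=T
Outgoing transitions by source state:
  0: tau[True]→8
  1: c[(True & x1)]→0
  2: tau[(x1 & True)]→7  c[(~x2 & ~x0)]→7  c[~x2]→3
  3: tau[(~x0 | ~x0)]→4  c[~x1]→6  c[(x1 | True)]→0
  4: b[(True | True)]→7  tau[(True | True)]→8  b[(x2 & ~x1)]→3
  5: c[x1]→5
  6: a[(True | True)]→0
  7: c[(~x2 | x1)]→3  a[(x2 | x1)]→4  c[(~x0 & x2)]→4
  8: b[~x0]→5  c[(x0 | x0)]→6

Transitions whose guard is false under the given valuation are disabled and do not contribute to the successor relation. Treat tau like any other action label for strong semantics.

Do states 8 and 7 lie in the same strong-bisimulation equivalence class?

Bisimulation quotient by refinement:
  P[0] = {{0,1,2,3,4,5,6,7,8}}
  P[1] = {{0},{1,2,5},{3},{4},{6},{7},{8}}
stable after 2 split(s): 7 block(s)
class of 8: {8}; class of 7: {7}

Answer: NOT BISIMILAR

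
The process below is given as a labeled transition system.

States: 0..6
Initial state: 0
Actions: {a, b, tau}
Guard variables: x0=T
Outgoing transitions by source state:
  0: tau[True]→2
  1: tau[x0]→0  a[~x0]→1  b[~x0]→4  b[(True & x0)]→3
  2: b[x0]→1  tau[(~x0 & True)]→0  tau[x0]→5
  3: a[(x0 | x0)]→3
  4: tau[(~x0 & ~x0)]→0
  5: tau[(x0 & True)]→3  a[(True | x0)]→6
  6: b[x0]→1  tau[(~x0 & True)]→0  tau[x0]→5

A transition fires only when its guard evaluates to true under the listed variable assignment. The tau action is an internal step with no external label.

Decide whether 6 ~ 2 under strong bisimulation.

Refine partition for ~:
  round 0: {{0,1,2,3,4,5,6}}
  round 1: {{0},{1,2,6},{3},{4},{5}}
  round 2: {{0},{1},{2,6},{3},{4},{5}}
stable after 3 split(s): 6 block(s)
[6]={2,6}  [2]={2,6}

Answer: BISIMILAR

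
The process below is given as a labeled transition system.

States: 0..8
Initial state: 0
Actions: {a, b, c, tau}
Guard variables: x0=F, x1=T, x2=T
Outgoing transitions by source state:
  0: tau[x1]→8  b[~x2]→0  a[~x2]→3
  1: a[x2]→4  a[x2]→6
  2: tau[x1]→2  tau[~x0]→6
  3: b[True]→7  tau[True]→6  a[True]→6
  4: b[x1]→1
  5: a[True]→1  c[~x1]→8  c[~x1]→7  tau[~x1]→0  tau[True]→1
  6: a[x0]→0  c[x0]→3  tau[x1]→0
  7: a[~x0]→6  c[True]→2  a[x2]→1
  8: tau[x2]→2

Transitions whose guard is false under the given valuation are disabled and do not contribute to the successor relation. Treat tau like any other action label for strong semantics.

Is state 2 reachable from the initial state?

After dropping false guards: 16 live edges.
L0 = {0}
L1 = {8}  now seen {0,8}
L2 = {2}  now seen {0,2,8}
L3 = {6}  now seen {0,2,6,8}
Reach set: {0,2,6,8}
trace reaching 2: tau·tau

Answer: REACHABLE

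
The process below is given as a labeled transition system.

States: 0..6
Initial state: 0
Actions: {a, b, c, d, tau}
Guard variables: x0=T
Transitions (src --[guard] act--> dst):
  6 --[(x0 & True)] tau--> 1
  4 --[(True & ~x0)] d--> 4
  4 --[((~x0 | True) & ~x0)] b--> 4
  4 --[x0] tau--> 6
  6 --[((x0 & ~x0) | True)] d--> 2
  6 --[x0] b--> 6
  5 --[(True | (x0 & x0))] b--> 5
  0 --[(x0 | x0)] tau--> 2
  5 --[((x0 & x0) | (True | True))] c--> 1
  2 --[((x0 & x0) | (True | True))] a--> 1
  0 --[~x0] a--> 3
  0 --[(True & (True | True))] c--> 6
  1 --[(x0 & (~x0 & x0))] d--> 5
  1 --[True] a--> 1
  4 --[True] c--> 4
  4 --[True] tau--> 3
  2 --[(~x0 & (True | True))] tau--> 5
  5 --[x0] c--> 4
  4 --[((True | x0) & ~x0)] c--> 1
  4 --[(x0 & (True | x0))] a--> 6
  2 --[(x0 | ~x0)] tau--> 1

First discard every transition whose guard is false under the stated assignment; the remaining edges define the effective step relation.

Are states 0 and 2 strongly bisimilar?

Refine partition for ~:
  round 0: {{0,1,2,3,4,5,6}}
  round 1: {{0},{1},{2},{3},{4},{5},{6}}
Fixed point at round 2; 7 class(es).
[0]={0}  [2]={2}

Answer: NOT BISIMILAR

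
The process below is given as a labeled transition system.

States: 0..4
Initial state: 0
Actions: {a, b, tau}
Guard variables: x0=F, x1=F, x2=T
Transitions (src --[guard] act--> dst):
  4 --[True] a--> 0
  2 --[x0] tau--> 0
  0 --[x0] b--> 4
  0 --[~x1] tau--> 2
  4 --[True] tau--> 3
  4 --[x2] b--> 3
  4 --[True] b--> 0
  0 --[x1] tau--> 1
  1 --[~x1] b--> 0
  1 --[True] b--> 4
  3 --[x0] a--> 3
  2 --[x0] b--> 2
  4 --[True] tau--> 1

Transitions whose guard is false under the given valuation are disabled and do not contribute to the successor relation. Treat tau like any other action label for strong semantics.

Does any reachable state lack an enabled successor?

R = {0,2}
  0: tau→2  [1 out]
  2: ∅  [no exit]
trace reaching 2: tau

Answer: DEADLOCK at state 2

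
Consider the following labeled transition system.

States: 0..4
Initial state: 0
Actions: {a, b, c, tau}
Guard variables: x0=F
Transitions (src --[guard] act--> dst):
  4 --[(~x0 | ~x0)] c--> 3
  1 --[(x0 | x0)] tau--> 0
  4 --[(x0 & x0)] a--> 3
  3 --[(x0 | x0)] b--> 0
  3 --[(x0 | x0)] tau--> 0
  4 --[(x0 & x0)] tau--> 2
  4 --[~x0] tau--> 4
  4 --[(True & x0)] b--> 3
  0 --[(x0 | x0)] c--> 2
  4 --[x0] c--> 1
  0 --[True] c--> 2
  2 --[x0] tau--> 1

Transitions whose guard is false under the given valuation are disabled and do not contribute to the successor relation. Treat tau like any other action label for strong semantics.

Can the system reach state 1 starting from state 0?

3 transition(s) survive guard evaluation.
Layer 0: {0}
Layer 1: {2}  cumulative {0,2}
Reach set: {0,2}

Answer: UNREACHABLE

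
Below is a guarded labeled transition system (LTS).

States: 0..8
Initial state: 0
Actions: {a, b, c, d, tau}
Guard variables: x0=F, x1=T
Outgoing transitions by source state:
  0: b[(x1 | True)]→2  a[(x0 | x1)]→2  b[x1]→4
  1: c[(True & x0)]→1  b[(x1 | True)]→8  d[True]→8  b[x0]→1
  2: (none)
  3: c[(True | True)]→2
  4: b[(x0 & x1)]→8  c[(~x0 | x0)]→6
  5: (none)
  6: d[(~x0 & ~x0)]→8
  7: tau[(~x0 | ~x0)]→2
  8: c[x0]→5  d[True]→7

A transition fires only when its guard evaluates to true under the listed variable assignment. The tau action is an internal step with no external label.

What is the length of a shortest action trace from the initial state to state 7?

BFS to 7:
  Layer 0: {0}
  Layer 1: {2,4}
  Layer 2: {6}
  Layer 3: {8}
  Layer 4: {7}
depth(7)=4, e.g. b·c·d·d

Answer: 4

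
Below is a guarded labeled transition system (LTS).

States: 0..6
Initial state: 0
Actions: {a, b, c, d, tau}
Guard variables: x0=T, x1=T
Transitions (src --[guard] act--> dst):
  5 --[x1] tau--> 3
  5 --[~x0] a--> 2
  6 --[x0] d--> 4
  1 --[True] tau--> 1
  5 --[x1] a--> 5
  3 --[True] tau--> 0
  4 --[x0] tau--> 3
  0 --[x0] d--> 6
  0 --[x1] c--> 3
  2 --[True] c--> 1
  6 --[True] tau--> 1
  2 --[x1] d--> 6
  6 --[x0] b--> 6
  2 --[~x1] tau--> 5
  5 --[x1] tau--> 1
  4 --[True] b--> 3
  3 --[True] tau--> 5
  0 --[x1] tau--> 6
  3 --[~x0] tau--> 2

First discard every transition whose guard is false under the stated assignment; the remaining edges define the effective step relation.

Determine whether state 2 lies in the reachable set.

16 transition(s) survive guard evaluation.
depth 0: {0}
depth 1: {3,6}  now seen {0,3,6}
depth 2: {1,4,5}  now seen {0,1,3,4,5,6}
R = {0,1,3,4,5,6}

Answer: UNREACHABLE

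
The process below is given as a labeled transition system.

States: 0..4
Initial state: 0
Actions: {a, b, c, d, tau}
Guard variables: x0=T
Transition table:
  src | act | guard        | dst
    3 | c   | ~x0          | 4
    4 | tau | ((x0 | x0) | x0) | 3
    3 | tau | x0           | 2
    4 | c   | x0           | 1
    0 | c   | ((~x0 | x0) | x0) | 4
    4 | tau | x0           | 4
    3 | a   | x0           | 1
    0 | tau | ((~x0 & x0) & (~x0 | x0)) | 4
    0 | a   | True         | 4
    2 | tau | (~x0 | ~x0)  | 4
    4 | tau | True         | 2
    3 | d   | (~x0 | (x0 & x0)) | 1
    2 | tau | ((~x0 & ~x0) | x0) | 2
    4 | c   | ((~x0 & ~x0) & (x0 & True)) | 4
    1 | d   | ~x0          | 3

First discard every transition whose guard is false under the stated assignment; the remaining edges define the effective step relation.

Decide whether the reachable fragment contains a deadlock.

Reach set: {0,1,2,3,4}
  0: a→4  c→4  [deg 2]
  1: ∅  [deadlock]
  2: tau→2  [deg 1]
  3: a→1  d→1  tau→2  [deg 3]
  4: c→1  tau→2  tau→3  tau→4  [deg 4]
trace reaching 1: c·c

Answer: DEADLOCK at state 1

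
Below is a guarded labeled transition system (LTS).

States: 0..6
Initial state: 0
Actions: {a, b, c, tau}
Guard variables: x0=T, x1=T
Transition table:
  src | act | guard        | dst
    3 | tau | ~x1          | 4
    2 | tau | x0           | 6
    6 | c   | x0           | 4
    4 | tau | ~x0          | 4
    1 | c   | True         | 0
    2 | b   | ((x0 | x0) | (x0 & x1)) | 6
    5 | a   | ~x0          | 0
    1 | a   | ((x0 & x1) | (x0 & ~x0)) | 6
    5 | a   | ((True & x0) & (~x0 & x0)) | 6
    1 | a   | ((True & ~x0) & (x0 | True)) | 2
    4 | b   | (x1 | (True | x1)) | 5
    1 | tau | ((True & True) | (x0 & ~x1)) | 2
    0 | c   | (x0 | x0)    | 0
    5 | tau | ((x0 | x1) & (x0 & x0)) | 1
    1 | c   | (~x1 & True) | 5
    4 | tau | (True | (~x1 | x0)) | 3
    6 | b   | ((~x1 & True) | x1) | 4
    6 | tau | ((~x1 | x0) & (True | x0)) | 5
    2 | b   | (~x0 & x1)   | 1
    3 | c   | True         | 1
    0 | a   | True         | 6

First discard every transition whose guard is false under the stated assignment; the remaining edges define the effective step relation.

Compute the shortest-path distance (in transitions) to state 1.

Breadth-first toward 1:
  Layer 0: {0}
  Layer 1: {6}
  Layer 2: {4,5}
  Layer 3: {1,3}
depth(1)=3, e.g. a·tau·tau

Answer: 3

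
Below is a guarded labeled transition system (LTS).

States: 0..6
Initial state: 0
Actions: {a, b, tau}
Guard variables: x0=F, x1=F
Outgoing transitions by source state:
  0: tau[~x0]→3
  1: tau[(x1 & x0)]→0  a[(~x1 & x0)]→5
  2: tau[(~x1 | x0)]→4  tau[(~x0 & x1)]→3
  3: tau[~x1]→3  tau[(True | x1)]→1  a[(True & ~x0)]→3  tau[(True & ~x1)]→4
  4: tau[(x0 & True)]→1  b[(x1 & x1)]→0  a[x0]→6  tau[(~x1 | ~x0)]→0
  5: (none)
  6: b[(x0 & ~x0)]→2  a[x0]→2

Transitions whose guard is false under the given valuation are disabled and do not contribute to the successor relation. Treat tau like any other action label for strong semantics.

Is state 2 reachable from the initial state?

After dropping false guards: 7 live edges.
L0 = {0}
L1 = {3}  total {0,3}
L2 = {1,4}  total {0,1,3,4}
R = {0,1,3,4}

Answer: UNREACHABLE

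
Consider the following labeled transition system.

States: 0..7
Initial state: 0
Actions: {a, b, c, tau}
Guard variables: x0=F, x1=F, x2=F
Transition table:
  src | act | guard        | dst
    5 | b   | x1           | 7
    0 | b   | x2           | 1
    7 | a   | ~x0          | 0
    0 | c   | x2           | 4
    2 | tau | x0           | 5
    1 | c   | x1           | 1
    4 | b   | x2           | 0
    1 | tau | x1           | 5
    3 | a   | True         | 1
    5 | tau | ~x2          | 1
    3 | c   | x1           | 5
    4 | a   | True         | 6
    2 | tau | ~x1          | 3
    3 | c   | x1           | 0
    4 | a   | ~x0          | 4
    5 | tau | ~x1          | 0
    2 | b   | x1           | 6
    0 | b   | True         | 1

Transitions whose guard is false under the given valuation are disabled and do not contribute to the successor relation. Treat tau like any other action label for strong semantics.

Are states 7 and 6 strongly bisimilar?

Answer: NOT BISIMILAR

Trace:
Bisimulation quotient by refinement:
  π0 = {{0,1,2,3,4,5,6,7}}
  π1 = {{0},{1,6},{2,5},{3,4,7}}
  π2 = {{0},{1,6},{2},{3},{4},{5},{7}}
Fixed point at round 3; 7 class(es).
[7]={7}  [6]={1,6}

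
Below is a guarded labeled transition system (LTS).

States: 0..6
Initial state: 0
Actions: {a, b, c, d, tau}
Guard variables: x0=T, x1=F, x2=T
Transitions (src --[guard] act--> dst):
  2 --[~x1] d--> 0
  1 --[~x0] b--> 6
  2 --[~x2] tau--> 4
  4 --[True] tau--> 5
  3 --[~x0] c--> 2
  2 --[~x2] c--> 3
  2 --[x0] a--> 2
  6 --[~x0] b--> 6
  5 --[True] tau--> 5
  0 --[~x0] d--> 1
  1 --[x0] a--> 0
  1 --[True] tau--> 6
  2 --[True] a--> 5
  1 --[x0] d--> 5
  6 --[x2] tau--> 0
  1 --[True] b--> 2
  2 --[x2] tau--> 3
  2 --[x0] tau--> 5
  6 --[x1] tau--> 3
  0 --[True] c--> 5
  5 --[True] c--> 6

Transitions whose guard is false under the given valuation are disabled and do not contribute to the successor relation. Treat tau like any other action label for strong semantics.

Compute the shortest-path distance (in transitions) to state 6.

Layered search for 6:
  Layer 0: {0}
  Layer 1: {5}
  Layer 2: {6}
first hit 6 at d=2 via c·c

Answer: 2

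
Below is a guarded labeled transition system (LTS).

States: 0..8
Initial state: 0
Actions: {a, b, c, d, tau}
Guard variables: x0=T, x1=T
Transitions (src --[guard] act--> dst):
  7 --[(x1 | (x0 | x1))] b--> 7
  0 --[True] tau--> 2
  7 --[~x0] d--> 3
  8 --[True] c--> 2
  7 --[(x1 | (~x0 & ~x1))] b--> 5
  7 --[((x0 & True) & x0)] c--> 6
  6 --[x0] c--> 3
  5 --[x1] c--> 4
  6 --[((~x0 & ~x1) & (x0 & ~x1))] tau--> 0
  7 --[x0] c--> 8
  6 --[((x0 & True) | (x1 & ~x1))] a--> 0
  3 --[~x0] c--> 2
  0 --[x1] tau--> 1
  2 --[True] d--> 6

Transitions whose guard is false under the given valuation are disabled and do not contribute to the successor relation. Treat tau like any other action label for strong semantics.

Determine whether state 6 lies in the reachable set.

Answer: REACHABLE

Working:
11 transition(s) survive guard evaluation.
L0 = {0}
L1 = {1,2}  now seen {0,1,2}
L2 = {6}  now seen {0,1,2,6}
L3 = {3}  now seen {0,1,2,3,6}
Reachable = {0,1,2,3,6}
witness 6: tau·d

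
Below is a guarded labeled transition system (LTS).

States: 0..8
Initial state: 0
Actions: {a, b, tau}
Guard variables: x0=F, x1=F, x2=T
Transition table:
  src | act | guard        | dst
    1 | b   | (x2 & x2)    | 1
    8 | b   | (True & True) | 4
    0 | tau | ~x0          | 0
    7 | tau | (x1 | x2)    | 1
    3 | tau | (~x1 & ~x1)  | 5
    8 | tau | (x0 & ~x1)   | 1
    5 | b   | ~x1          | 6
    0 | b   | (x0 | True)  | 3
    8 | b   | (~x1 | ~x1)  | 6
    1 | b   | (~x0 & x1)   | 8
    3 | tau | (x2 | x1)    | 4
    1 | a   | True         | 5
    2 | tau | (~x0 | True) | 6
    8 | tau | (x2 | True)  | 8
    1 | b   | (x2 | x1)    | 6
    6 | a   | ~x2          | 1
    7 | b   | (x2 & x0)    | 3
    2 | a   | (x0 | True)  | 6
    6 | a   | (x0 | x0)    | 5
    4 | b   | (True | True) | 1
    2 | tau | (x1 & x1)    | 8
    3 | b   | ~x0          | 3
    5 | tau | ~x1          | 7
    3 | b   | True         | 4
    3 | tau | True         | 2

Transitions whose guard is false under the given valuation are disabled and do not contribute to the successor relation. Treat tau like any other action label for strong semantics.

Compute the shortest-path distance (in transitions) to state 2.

Answer: 2

Analysis:
BFS to 2:
  depth 0: {0}
  depth 1: {3}
  depth 2: {2,4,5}
depth(2)=2, e.g. b·tau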